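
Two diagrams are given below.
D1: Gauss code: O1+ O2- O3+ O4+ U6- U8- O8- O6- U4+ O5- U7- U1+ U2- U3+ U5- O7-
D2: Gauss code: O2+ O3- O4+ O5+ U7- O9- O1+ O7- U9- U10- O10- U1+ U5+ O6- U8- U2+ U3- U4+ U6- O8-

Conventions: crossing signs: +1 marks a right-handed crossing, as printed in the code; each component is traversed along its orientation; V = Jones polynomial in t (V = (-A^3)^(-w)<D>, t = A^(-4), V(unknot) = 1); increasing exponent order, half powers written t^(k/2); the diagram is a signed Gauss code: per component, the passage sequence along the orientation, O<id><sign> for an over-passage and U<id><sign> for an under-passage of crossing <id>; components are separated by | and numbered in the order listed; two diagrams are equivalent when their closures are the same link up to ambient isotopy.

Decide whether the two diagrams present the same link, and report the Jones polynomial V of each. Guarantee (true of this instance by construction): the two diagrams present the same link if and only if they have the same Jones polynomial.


same link: yes
V(D1) = 1  [8 crossings, <D> = A^-6, w = -2]
V(D2) = 1  (w -2, c 10, <D> = A^-6)
note: Reidemeister moves carry D1 (8 crossings) to D2 (10)


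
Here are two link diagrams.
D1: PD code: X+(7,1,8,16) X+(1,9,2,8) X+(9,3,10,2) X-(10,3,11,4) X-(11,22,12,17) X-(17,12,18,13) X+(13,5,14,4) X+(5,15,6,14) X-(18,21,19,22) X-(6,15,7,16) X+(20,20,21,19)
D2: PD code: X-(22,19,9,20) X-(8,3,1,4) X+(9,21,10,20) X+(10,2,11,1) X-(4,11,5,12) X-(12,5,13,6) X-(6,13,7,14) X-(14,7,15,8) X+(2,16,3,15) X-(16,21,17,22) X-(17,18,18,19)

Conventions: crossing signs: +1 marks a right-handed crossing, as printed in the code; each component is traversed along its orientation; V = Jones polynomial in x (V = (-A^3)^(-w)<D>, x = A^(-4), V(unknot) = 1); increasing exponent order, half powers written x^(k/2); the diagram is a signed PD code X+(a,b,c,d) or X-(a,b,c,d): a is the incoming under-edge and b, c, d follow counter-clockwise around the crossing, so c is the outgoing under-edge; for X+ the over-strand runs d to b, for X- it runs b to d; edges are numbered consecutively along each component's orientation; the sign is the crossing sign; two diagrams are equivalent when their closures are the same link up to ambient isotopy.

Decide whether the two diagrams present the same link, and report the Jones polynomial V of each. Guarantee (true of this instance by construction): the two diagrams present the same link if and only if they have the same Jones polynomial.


equivalent: no
D1 (bracket -A^-11 + A^-7 - A^-3 + 2A + A^9; 11 crossings at w = +1): V = -x^(-3/2) - 2x^(1/2) + x^(3/2) - x^(5/2) + x^(7/2)
D2 (bracket A^-17 - A^-13 + 2A^-9 - 2A^-5 + 3A^-1 - 2A^3 + 2A^7 - A^11; 11 crossings at w = -5): V = x^(-13/2) - 2x^(-11/2) + 2x^(-9/2) - 3x^(-7/2) + 2x^(-5/2) - 2x^(-3/2) + x^(-1/2) - x^(1/2)
key observation: 2 classes among 2 diagrams; unequal V(x) rules out equality


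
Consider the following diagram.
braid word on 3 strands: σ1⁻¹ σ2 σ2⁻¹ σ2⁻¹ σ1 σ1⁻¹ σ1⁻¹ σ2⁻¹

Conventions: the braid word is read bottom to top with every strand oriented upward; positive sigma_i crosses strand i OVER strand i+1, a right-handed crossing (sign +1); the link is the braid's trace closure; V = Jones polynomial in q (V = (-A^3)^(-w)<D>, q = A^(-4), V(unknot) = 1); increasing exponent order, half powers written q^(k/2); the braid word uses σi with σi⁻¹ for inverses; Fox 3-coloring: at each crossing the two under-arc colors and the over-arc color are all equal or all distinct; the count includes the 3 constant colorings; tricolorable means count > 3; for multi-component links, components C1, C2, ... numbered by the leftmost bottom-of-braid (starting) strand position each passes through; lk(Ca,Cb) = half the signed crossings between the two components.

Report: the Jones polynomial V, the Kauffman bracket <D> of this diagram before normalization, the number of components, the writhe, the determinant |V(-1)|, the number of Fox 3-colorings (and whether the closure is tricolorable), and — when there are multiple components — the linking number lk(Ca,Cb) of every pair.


V = -q^-4 + q^-3 + q^-1
<D> = A^-8 + 1 - A^4 (w = -4)
1 component over 8 crossings, w = -4
9 Fox colorings among 3^8, |V(-1)| = 3: tricolorable
why: the span of V is 3, forcing >= 3 crossings in any diagram


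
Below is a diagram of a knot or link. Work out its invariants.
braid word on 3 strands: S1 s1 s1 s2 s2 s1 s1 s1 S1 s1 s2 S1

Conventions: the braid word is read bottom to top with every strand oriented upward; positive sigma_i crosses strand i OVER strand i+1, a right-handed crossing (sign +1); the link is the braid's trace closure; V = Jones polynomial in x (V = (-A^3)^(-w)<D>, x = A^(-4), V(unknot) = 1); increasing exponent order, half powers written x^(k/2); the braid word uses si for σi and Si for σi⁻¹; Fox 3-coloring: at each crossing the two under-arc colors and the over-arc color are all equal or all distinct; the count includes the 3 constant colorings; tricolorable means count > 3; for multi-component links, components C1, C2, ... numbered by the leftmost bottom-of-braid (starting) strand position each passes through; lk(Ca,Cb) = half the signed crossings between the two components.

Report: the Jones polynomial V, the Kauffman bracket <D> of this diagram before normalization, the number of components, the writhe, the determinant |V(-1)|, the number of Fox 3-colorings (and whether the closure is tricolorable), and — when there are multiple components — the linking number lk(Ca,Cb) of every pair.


Jones polynomial: V(x) = x^2 + 2x^4 - 2x^5 + x^6 - 2x^7 + x^8
<D> = A^-14 - 2A^-10 + A^-6 - 2A^-2 + 2A^2 + A^10; writhe +6
components 1, writhe +6 (12 crossings)
3-colorings: 27 of 3^12, det 9 — tricolorable
note: det 9 = |V(-1)|; divisible by 3, so tricolorable


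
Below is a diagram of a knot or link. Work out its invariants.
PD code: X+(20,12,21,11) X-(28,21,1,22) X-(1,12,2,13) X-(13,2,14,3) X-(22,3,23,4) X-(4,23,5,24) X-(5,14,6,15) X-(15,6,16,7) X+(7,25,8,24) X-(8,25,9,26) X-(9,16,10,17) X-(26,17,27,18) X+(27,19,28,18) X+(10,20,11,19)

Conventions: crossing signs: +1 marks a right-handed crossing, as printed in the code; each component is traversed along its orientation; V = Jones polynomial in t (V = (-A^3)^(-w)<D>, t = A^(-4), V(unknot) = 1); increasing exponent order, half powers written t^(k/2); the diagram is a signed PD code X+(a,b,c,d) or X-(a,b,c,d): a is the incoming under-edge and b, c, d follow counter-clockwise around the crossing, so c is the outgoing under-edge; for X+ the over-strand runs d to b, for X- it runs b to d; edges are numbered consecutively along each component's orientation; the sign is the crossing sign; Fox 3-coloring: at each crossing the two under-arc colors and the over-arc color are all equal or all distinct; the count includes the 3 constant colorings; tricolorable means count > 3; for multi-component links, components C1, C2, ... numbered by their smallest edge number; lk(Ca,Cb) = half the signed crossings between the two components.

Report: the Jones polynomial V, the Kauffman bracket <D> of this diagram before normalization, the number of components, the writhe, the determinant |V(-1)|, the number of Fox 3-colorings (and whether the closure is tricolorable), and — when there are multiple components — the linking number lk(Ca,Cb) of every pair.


V(t) = -t^-7 + t^-6 - t^-5 + t^-4 + t^-2
bracket: A^-10 + A^-2 - A^2 + A^6 - A^10, w = -6
1 component, writhe -6, over 14 crossings
det 5, colorings 3 of 3^14 — not tricolorable
observation: |V(-1)| = 5: so not tricolorable, since 3 does not divide 5


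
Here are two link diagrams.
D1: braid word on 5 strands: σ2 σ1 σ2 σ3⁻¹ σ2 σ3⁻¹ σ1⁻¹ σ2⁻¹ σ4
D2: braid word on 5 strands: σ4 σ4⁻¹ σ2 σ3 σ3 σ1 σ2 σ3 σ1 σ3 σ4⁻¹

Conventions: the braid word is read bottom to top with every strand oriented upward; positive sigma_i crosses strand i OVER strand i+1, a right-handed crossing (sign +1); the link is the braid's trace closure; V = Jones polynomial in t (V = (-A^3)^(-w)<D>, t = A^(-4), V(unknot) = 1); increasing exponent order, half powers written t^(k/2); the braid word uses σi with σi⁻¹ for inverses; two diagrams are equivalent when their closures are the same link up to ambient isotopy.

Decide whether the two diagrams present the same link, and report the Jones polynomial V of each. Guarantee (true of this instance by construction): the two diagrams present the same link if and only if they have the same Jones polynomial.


equivalent: no
D1 (bracket A^-7 + A^13; 9 crossings at w = +1): V = -t^(-5/2) - t^(5/2)
D2 (bracket -A^-9 + A^-5 + A^3 + A^11; 11 crossings at w = +7): V = -t^(5/2) - t^(9/2) - t^(13/2) + t^(15/2)
key observation: comparing 2 Jones polynomials yields 2 groups


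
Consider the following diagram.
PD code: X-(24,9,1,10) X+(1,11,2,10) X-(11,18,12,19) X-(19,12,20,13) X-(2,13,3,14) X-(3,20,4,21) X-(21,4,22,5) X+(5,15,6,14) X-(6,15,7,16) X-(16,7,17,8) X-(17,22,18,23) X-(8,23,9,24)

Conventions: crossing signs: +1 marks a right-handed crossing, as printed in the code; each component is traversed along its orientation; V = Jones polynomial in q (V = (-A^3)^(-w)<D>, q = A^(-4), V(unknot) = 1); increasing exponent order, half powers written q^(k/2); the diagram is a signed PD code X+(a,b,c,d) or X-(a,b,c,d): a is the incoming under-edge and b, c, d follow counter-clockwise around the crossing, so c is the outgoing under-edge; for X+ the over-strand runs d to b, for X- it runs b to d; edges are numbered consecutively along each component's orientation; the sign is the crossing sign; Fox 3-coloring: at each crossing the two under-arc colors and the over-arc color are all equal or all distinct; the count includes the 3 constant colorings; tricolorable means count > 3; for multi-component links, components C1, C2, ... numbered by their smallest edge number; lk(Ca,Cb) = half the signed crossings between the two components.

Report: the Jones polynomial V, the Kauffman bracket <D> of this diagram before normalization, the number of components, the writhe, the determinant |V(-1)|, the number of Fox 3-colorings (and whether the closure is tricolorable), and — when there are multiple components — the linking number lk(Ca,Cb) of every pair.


V(q) = -q^-8 + q^-5 + q^-3
bracket: A^-12 + A^-4 - A^8, w = -8
1 component, writhe -8, over 12 crossings
det 3, colorings 9 of 3^12 — tricolorable
observation: V spans 5 powers of q: at least 5 crossings in any diagram


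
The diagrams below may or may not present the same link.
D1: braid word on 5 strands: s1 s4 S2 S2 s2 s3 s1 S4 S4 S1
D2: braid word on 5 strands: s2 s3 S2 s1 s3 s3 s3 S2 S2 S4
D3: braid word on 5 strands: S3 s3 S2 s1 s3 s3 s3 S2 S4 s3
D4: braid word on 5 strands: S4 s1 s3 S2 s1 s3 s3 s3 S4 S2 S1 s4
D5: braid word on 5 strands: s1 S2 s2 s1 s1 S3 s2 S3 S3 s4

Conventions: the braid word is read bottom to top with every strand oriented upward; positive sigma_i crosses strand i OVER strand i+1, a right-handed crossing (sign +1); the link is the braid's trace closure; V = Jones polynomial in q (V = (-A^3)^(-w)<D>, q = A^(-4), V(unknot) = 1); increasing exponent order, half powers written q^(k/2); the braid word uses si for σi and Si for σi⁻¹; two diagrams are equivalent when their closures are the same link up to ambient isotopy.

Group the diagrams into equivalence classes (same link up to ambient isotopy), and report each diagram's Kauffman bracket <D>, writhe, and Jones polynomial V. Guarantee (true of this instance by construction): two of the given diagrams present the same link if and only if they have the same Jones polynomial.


classes: {D1} | {D2, D3, D4} | {D5}
V(D1) = 1  [10 crossings, <D> = 1, w = 0]
V(D2) = q^-1 - 1 + 2q - 2q^2 + 2q^3 - 2q^4 + q^5  [10 crossings, <D> = A^-14 - 2A^-10 + 2A^-6 - 2A^-2 + 2A^2 - A^6 + A^10, w = +2]
V(D3) = q^-1 - 1 + 2q - 2q^2 + 2q^3 - 2q^4 + q^5  (w +2, c 10, <D> = A^-14 - 2A^-10 + 2A^-6 - 2A^-2 + 2A^2 - A^6 + A^10)
V(D4) = q^-1 - 1 + 2q - 2q^2 + 2q^3 - 2q^4 + q^5  [12 crossings, <D> = A^-14 - 2A^-10 + 2A^-6 - 2A^-2 + 2A^2 - A^6 + A^10, w = +2]
V(D5) = -q^-3 + q^-2 - q^-1 + 3 - q + q^2 - q^3  (w +2, c 10, <D> = -A^-6 + A^-2 - A^2 + 3A^6 - A^10 + A^14 - A^18)
note: 3 values of V(q) split the 5 diagrams


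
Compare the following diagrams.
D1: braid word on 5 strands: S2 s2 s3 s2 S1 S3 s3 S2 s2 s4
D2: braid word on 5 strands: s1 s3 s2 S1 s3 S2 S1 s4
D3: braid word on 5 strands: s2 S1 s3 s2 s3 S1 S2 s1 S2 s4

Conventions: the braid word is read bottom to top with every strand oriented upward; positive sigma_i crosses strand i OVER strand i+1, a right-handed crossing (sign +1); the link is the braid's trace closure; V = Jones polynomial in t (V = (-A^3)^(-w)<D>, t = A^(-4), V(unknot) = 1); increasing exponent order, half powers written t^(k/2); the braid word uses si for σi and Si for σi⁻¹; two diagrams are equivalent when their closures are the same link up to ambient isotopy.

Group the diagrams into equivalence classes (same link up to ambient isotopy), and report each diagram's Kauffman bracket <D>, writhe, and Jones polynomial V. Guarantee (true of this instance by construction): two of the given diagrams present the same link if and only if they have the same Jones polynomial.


equivalence classes: {D1, D2, D3}
D1 (bracket A^6; 10 crossings at w = +2): V = 1
V(D2) = 1  (w +2, c 8, <D> = A^6)
D3 (bracket A^6; 10 crossings at w = +2): V = 1
key observation: all 3 diagrams share one V(t), hence one class


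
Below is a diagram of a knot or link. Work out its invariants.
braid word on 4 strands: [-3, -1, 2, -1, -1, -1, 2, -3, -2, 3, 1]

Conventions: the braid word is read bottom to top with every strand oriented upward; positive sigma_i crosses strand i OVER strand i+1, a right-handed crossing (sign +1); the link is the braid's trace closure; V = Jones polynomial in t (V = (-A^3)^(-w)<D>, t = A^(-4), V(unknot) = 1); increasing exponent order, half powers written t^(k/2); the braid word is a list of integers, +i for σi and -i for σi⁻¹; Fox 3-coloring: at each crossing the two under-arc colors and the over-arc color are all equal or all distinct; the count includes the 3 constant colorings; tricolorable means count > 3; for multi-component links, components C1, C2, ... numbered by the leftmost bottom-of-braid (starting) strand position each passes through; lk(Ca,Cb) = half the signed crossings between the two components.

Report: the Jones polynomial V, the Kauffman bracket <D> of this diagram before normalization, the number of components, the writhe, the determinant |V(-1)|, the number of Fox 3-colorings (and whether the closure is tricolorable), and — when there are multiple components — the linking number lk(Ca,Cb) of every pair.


Jones polynomial: V(t) = -t^-4 + t^-3 + t^-1
<D> = -A^-5 - A^3 + A^7; writhe -3
components 1, writhe -3 (11 crossings)
3-colorings: 9 of 3^11, det 3 — tricolorable
note: V spans 3 powers of t: at least 3 crossings in any diagram


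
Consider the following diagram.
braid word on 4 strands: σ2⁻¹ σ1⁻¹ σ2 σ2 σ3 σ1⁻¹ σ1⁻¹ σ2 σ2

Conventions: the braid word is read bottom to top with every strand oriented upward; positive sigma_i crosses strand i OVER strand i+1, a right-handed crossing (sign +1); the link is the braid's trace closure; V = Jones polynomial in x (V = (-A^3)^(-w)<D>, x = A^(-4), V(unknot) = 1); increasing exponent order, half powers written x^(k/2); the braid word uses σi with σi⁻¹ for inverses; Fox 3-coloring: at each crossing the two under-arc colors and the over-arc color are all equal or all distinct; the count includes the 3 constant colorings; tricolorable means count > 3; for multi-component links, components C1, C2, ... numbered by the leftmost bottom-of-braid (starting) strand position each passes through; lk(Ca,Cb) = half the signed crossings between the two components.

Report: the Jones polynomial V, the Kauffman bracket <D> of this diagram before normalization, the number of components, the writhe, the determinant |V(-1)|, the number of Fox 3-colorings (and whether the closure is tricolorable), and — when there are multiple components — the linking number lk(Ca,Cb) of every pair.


Jones polynomial: V(x) = -x^-3 + 2x^-2 - 2x^-1 + 3 - 2x + 2x^2 - x^3
<D> = A^-9 - 2A^-5 + 2A^-1 - 3A^3 + 2A^7 - 2A^11 + A^15; writhe +1
components 1, writhe +1 (9 crossings)
3-colorings: 3 of 3^9, det 13 — not tricolorable
note: V spans 6 powers of x: at least 6 crossings in any diagram


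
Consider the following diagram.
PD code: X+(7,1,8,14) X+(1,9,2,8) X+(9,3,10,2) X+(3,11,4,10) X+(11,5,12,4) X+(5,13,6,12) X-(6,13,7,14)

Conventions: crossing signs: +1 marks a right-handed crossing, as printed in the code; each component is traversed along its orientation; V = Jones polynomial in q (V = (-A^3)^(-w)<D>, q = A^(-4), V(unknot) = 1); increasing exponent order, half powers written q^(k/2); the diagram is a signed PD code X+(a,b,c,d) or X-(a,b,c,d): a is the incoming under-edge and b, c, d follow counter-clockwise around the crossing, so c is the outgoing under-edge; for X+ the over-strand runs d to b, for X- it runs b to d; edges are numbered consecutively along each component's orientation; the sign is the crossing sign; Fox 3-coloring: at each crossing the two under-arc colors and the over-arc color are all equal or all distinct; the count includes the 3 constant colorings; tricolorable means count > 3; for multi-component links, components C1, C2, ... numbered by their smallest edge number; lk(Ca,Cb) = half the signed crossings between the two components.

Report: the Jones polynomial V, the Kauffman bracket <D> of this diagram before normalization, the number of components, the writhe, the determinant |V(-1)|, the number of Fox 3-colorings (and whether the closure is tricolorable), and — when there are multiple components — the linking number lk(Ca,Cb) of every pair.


V = q^2 + q^4 - q^5 + q^6 - q^7
<D> = A^-13 - A^-9 + A^-5 - A^-1 - A^7 (w = +5)
1 component over 7 crossings, w = +5
3 Fox colorings among 3^7, |V(-1)| = 5: not tricolorable
why: w = +5 (over 7 crossings) is diagram-only; (-A^3)^(-5) removes it from V


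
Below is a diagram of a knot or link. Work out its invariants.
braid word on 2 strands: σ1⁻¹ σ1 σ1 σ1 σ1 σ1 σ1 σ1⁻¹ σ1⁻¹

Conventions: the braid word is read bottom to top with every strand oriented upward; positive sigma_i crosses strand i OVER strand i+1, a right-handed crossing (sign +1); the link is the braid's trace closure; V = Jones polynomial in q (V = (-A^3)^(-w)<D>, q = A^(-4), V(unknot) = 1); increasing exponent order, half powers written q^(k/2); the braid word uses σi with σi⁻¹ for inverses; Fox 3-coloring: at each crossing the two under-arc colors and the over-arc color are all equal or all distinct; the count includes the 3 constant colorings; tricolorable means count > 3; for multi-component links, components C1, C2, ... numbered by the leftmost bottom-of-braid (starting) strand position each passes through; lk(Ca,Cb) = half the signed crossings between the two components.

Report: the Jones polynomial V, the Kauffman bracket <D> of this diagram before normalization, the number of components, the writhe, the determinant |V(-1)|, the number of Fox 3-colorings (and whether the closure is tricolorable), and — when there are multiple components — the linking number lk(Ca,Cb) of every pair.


Jones polynomial: V(q) = q + q^3 - q^4
<D> = A^-7 - A^-3 - A^5; writhe +3
components 1, writhe +3 (9 crossings)
3-colorings: 9 of 3^9, det 3 — tricolorable
note: the word shrinks to σ1 σ1 σ1 after cancelling


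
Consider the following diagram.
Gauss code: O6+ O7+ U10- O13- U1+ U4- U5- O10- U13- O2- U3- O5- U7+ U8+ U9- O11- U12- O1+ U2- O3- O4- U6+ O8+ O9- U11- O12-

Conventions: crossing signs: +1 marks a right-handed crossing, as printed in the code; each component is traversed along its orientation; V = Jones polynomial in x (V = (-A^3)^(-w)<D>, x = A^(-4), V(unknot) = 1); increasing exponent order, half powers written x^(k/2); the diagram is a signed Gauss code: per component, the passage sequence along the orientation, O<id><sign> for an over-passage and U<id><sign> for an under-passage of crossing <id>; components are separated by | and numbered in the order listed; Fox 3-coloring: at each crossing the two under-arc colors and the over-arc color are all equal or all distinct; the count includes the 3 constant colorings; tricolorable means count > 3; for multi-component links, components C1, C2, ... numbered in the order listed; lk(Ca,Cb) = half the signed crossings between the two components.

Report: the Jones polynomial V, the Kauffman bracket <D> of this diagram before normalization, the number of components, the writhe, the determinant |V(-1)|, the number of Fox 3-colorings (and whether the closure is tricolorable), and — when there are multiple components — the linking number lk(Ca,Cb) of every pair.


V(x) = x^-8 - 2x^-7 + x^-6 - 2x^-5 + 2x^-4 + x^-2
bracket: -A^-7 - 2A + 2A^5 - A^9 + 2A^13 - A^17, w = -5
1 component, writhe -5, over 13 crossings
det 9, colorings 27 of 3^13 — tricolorable
observation: V spans 6 powers of x: at least 6 crossings in any diagram


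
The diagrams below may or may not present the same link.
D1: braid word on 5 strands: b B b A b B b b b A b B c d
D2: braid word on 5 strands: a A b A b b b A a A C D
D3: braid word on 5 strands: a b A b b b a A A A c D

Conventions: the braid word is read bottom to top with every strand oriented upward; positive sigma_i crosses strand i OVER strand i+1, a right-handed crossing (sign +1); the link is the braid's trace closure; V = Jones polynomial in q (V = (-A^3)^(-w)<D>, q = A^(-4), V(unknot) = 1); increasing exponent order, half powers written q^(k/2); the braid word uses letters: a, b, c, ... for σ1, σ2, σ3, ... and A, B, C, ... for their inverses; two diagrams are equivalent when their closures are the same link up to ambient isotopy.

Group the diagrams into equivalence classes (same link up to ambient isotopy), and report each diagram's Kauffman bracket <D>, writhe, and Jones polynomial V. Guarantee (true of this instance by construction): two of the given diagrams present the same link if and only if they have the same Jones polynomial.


classes: {D1, D2, D3}
V(D1) = q^-1 - 1 + 2q - 2q^2 + 2q^3 - 2q^4 + q^5  [14 crossings, <D> = A^-8 - 2A^-4 + 2 - 2A^4 + 2A^8 - A^12 + A^16, w = +4]
D2 (bracket A^-20 - 2A^-16 + 2A^-12 - 2A^-8 + 2A^-4 - 1 + A^4; 12 crossings at w = 0): V = q^-1 - 1 + 2q - 2q^2 + 2q^3 - 2q^4 + q^5
V(D3) = q^-1 - 1 + 2q - 2q^2 + 2q^3 - 2q^4 + q^5  (w +2, c 12, <D> = A^-14 - 2A^-10 + 2A^-6 - 2A^-2 + 2A^2 - A^6 + A^10)
insight: one V(q) for all 3 diagrams — one class (guaranteed)


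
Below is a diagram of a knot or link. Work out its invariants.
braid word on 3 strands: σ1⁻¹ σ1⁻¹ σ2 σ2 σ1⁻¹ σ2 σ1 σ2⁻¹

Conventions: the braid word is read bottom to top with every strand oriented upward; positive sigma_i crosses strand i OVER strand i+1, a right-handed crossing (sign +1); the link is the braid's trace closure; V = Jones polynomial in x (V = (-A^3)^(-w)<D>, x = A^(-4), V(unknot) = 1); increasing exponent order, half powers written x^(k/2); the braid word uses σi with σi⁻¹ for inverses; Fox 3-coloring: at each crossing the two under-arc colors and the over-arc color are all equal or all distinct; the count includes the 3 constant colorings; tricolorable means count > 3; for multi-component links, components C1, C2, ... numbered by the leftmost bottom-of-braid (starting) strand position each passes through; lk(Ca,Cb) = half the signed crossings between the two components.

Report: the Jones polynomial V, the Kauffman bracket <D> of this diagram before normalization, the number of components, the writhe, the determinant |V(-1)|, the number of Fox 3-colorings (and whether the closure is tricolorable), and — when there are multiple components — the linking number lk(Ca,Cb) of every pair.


V(x) = -x^-3 + 2x^-2 - 2x^-1 + 3 - 2x + 2x^2 - x^3
bracket: -A^-12 + 2A^-8 - 2A^-4 + 3 - 2A^4 + 2A^8 - A^12, w = 0
1 component, writhe 0, over 8 crossings
det 13, colorings 3 of 3^8 — not tricolorable
observation: the span of V is 6, forcing >= 6 crossings in any diagram


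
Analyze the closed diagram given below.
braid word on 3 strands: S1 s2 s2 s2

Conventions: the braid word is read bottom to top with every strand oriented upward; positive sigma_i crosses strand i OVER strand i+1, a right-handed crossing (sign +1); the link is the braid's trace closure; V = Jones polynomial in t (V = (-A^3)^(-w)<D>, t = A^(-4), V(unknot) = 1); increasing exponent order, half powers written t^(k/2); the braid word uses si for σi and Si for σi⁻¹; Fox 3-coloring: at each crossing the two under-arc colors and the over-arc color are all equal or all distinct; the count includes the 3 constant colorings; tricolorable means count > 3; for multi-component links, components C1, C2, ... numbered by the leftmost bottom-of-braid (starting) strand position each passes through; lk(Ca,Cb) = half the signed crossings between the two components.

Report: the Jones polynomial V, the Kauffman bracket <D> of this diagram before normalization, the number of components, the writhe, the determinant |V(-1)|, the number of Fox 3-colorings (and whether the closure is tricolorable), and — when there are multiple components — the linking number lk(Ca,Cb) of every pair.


V(t) = t + t^3 - t^4
bracket: -A^-10 + A^-6 + A^2, w = +2
1 component, writhe +2, over 4 crossings
det 3, colorings 9 of 3^4 — tricolorable
observation: det 3 = |V(-1)|; divisible by 3, so tricolorable


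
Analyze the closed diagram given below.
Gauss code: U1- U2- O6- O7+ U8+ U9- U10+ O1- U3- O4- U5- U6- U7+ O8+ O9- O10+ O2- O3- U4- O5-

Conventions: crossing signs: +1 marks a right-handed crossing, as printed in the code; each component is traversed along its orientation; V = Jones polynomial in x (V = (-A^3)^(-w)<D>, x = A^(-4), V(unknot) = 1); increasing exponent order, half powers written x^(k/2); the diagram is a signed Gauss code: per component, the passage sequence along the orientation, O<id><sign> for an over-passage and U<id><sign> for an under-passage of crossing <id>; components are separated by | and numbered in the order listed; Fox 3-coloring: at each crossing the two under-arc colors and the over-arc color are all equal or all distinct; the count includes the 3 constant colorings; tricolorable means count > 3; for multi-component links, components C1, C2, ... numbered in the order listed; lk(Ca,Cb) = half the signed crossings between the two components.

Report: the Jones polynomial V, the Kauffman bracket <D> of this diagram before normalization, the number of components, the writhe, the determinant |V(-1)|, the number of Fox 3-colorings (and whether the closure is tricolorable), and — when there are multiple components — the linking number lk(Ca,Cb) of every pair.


V(x) = -x^-4 + x^-3 + x^-1
bracket: A^-8 + 1 - A^4, w = -4
1 component, writhe -4, over 10 crossings
det 3, colorings 9 of 3^10 — tricolorable
observation: w = -4 shifts under R1 moves; the (-A^3)^(4) factor cancels that in V


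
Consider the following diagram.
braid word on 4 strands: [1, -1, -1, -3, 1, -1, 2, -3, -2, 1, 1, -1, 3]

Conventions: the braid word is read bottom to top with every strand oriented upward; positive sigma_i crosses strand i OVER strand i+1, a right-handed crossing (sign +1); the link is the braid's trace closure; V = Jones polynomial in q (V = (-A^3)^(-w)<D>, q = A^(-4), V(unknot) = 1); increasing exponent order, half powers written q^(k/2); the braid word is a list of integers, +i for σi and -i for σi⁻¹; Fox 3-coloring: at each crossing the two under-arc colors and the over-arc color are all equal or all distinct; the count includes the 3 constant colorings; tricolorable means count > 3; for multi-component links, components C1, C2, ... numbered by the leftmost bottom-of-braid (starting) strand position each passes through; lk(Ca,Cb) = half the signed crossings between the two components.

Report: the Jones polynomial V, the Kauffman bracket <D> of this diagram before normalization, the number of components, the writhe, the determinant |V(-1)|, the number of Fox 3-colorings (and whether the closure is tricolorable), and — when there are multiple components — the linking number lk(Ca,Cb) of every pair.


V = q^-1 + 2 + q
<D> = -A^-7 - 2A^-3 - A (w = -1)
3 components over 13 crossings, w = -1
lk(C1,C2): 0
lk(C1,C3) = 0
linking number lk(C2,C3) = 0
27 Fox colorings among 3^13, |V(-1)| = 0: tricolorable
why: palindromic: swapping q for 1/q fixes V


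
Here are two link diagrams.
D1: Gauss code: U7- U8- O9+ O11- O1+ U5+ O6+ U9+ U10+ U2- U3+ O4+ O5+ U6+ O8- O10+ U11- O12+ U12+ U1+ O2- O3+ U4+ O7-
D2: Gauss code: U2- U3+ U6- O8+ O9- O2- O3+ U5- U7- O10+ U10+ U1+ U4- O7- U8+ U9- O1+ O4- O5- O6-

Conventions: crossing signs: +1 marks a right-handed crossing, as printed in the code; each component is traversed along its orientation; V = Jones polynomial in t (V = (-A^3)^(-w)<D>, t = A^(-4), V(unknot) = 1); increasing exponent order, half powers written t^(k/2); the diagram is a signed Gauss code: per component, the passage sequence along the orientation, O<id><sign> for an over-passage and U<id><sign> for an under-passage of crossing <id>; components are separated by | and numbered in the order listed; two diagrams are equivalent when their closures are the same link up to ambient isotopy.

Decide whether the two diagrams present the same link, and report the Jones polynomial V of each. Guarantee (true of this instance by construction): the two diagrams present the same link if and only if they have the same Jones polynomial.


equivalent: no
V(D1) = t - t^2 + 2t^3 - t^4 + t^5 - t^6  (w +4, c 12, <D> = -A^-12 + A^-8 - A^-4 + 2 - A^4 + A^8)
V(D2) = 1  (w -2, c 10, <D> = A^-6)
why: 2 values of V(t) split the 2 diagrams


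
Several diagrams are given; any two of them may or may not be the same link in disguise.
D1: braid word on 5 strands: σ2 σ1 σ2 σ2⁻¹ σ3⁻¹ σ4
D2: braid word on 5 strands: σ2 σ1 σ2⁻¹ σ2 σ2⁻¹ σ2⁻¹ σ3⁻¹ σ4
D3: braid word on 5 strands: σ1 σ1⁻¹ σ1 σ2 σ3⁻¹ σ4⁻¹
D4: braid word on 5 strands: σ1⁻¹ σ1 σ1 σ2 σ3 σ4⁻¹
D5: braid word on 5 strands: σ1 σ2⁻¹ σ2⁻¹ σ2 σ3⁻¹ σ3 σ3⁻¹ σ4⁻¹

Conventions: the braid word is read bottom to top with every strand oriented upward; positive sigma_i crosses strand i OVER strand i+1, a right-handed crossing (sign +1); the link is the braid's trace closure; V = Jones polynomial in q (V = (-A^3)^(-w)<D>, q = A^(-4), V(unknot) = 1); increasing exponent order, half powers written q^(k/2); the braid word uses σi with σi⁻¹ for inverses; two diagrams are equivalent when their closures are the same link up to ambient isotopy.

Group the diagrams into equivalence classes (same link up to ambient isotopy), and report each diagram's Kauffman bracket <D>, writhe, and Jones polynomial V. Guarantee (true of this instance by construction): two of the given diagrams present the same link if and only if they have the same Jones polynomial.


classes: {D1, D2, D3, D4, D5}
V(D1) = 1  [6 crossings, <D> = A^6, w = +2]
D2 (bracket 1; 8 crossings at w = 0): V = 1
D3 (bracket 1; 6 crossings at w = 0): V = 1
V(D4) = 1  (w +2, c 6, <D> = A^6)
V(D5) = 1  (w -2, c 8, <D> = A^-6)
note: all 5 diagrams share one V(q), hence one class


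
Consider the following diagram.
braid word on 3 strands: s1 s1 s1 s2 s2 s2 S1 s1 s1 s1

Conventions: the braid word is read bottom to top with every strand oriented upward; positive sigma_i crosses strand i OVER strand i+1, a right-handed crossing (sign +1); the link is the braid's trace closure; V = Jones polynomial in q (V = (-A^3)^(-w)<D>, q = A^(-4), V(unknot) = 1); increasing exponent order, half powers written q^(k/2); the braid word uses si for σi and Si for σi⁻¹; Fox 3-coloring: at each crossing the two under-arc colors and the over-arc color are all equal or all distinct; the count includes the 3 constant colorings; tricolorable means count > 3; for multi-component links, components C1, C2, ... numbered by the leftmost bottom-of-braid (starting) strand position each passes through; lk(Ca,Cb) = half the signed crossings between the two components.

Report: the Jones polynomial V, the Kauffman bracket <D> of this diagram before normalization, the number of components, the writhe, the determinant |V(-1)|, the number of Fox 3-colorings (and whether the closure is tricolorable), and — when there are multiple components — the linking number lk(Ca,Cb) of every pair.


Jones polynomial: V(q) = q^3 + 2q^5 - 2q^6 + 2q^7 - 3q^8 + 2q^9 - 2q^10 + q^11
<D> = A^-20 - 2A^-16 + 2A^-12 - 3A^-8 + 2A^-4 - 2 + 2A^4 + A^12; writhe +8
components 1, writhe +8 (10 crossings)
3-colorings: 9 of 3^10, det 15 — tricolorable
note: |V(-1)| = 15: so tricolorable, since 3 divides 15


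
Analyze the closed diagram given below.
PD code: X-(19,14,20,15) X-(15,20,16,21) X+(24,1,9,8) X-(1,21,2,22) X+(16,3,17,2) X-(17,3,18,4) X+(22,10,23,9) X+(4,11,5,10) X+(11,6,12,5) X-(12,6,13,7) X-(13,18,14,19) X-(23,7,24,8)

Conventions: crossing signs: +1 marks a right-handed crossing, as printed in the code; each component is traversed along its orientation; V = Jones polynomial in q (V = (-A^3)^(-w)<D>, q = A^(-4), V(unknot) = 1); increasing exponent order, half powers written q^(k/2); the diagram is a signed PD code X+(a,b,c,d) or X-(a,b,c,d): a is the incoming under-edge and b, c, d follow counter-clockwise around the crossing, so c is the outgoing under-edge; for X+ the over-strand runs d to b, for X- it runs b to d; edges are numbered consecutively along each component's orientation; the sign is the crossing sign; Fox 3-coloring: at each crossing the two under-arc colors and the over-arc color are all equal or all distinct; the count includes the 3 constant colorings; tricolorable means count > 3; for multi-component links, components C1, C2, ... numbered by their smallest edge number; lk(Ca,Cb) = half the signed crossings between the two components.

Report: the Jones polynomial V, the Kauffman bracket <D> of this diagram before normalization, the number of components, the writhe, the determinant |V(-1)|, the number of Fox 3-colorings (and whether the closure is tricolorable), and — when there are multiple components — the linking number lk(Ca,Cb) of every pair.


V(q) = q^(-9/2) - q^(-5/2) - q^(-3/2) - q^(-1/2)
bracket: -A^-4 - 1 - A^4 + A^12, w = -2
2 components, writhe -2, over 12 crossings
lk(C1,C2) = 0
det 0, colorings 27 of 3^12 — tricolorable
observation: every pair of the 2 components has lk = 0


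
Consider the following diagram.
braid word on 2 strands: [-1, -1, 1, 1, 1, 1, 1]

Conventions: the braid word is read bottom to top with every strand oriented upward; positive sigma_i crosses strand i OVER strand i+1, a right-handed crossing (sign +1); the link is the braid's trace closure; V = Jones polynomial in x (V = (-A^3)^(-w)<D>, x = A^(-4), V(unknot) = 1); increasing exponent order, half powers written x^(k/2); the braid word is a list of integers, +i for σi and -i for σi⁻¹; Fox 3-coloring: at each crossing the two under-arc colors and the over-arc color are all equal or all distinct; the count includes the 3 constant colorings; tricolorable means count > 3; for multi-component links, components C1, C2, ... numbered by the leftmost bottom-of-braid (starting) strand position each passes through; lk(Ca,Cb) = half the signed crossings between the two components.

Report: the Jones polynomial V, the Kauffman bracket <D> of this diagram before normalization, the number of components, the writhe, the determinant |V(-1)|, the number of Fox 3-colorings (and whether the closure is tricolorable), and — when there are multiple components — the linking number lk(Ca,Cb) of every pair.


V = x + x^3 - x^4
<D> = A^-7 - A^-3 - A^5 (w = +3)
1 component over 7 crossings, w = +3
9 Fox colorings among 3^7, |V(-1)| = 3: tricolorable
why: det 3 = |V(-1)|; divisible by 3, so tricolorable


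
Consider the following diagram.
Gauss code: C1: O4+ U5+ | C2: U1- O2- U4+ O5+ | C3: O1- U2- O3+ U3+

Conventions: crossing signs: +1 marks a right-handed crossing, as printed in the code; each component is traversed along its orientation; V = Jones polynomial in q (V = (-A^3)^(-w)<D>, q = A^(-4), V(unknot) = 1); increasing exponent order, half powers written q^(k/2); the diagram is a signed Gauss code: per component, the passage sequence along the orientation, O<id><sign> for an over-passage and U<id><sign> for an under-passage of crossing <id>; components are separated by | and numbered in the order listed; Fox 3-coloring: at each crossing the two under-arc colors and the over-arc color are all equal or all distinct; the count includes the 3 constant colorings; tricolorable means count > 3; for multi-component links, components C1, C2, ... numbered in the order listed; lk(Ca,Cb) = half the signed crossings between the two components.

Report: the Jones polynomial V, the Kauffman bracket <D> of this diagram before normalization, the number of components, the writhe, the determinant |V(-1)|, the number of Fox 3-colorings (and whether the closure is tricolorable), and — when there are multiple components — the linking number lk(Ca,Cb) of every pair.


V(q) = q^-2 + 2 + q^2
bracket: -A^-5 - 2A^3 - A^11, w = +1
3 components, writhe +1, over 5 crossings
lk(C1,C2) = +1
linking number lk(C1,C3) = 0
lk(C2,C3): -1
det 4, colorings 3 of 3^5 — not tricolorable
observation: summing lk over 3 pairs gives 0


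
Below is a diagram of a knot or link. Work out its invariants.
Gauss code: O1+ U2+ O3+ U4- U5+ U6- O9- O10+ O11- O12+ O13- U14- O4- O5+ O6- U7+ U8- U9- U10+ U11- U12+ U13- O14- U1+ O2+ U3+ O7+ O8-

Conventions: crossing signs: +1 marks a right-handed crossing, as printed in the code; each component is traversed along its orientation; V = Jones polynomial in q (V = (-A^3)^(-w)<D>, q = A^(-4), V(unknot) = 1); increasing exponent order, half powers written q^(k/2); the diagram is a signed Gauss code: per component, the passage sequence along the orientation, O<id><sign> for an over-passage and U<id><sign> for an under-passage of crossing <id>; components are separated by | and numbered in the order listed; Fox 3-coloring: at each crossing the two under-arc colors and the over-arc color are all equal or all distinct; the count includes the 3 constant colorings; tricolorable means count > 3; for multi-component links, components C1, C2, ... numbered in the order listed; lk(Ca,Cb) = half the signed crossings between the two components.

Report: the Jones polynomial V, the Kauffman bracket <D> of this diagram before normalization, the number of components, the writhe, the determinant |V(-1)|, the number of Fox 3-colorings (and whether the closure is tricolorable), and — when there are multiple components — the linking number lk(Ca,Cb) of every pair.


Jones polynomial: V(q) = -q^-3 + q^-2 - q^-1 + 3 - q + q^2 - q^3
<D> = -A^-12 + A^-8 - A^-4 + 3 - A^4 + A^8 - A^12; writhe 0
components 1, writhe 0 (14 crossings)
3-colorings: 27 of 3^14, det 9 — tricolorable
note: the span of V is 6, forcing >= 6 crossings in any diagram


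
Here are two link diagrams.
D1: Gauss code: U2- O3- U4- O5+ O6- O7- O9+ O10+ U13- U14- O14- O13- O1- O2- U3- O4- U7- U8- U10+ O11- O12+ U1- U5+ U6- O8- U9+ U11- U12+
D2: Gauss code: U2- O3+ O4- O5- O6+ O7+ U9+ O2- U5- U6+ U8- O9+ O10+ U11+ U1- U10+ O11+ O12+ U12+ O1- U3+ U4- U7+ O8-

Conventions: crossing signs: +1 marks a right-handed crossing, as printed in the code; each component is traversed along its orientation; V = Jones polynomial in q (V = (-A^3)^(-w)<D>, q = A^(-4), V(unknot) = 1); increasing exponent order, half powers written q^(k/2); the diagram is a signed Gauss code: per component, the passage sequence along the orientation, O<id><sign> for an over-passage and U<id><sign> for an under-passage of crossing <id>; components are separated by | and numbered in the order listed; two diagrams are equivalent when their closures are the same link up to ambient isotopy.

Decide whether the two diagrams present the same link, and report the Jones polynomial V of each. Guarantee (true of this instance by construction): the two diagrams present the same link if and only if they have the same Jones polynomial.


equivalent: no
V(D1) = -q^-4 + q^-3 + q^-1  (w -6, c 14, <D> = A^-14 + A^-6 - A^-2)
V(D2) = q^-2 - q^-1 + 1 - q + q^2  [12 crossings, <D> = A^-2 - A^2 + A^6 - A^10 + A^14, w = +2]
key observation: V(q) takes 2 values over 2 diagrams, fixing the grouping
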